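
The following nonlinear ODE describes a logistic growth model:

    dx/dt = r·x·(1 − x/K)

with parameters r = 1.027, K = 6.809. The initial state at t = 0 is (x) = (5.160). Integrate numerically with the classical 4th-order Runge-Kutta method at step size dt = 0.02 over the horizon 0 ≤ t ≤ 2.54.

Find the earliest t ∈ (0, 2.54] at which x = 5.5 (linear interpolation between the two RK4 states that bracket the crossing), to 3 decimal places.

t=0.000: state=(5.160)
step 1 (dt=0.02): k1=(1.283), k2=(1.277), k3=(1.277), k4=(1.270); state += dt/6·(k1+2k2+2k3+k4)
t=0.020: state=(5.186)
t=0.040: state=(5.211)
t=0.060: state=(5.236)
continuing one RK4 step at a time; state shown every 5 steps (Δt=0.1):
t=0.100: state=(5.285)
t=0.200: state=(5.403)
t=0.280: state=(5.492)
next step: t=0.300: state=(5.514) — x has crossed 5.5
linear interpolation between t=0.280 (5.49242) and t=0.300 (5.51409) → t≈0.287

t = 0.287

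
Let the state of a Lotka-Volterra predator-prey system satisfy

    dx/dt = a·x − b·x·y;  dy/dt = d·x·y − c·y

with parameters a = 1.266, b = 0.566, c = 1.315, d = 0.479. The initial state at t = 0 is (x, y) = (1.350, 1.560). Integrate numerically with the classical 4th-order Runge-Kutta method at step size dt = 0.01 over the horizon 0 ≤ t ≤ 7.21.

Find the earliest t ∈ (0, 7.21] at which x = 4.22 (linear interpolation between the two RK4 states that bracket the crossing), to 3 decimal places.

t = 1.811

t=0.000: state=(1.350, 1.560)
step 1 (dt=0.01): k1=(0.517, -1.043), k2=(0.522, -1.037), k3=(0.522, -1.037), k4=(0.527, -1.032); state += dt/6·(k1+2k2+2k3+k4)
t=0.010: state=(1.355, 1.550)
t=0.020: state=(1.361, 1.539)
t=0.030: state=(1.366, 1.529)
continuing one RK4 step at a time; state shown every 25 steps (Δt=0.25):
t=0.250: state=(1.511, 1.332)
t=0.500: state=(1.739, 1.164)
t=0.750: state=(2.042, 1.050)
t=1.000: state=(2.428, 0.987)
t=1.250: state=(2.901, 0.976)
t=1.500: state=(3.458, 1.028)
t=1.750: state=(4.069, 1.161)
t=1.810: state=(4.218, 1.208)
next step: t=1.820: state=(4.242, 1.217) — x has crossed 4.22
linear interpolation between t=1.810 (4.21755) and t=1.820 (4.24208) → t≈1.811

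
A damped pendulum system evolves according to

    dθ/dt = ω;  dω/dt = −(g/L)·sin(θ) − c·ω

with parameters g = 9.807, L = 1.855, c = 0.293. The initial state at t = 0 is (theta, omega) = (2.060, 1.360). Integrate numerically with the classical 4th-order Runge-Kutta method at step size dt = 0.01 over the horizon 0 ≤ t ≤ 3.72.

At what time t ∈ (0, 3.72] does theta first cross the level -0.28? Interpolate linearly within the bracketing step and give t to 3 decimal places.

t=0.000: state=(2.060, 1.360)
step 1 (dt=0.01): k1=(1.360, -5.065), k2=(1.335, -5.041), k3=(1.335, -5.041), k4=(1.310, -5.017); state += dt/6·(k1+2k2+2k3+k4)
t=0.010: state=(2.073, 1.310)
t=0.020: state=(2.086, 1.260)
t=0.030: state=(2.099, 1.210)
continuing one RK4 step at a time; state shown every 20 steps (Δt=0.2):
t=0.200: state=(2.237, 0.433)
t=0.400: state=(2.240, -0.390)
t=0.600: state=(2.081, -1.213)
t=0.800: state=(1.750, -2.101)
t=1.000: state=(1.239, -2.995)
t=1.200: state=(0.570, -3.622)
t=1.400: state=(-0.166, -3.613)
t=1.430: state=(-0.274, -3.547)
next step: t=1.440: state=(-0.309, -3.521) — theta has crossed -0.28
linear interpolation between t=1.430 (-0.27384) and t=1.440 (-0.30919) → t≈1.432

t = 1.432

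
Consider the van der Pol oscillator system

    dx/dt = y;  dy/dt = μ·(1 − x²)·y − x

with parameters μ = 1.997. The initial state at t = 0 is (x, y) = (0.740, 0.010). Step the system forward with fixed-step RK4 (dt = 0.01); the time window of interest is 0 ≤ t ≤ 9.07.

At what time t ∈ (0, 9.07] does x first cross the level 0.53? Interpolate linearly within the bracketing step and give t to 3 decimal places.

t=0.000: state=(0.740, 0.010)
step 1 (dt=0.01): k1=(0.010, -0.731), k2=(0.006, -0.734), k3=(0.006, -0.734), k4=(0.003, -0.738); state += dt/6·(k1+2k2+2k3+k4)
t=0.010: state=(0.740, 0.003)
t=0.020: state=(0.740, -0.005)
t=0.030: state=(0.740, -0.012)
continuing one RK4 step at a time; state shown every 50 steps (Δt=0.5):
t=0.500: state=(0.639, -0.450)
t=0.690: state=(0.530, -0.705)
next step: t=0.700: state=(0.523, -0.720) — x has crossed 0.53
linear interpolation between t=0.690 (0.53017) and t=0.700 (0.52305) → t≈0.690

t = 0.690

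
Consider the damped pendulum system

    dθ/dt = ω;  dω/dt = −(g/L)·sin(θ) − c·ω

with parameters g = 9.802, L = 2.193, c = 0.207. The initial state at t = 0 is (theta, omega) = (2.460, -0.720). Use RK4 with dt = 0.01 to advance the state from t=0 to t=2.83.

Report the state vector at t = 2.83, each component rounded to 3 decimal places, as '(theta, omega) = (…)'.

t=0.000: state=(2.460, -0.720)
step 1 (dt=0.01): k1=(-0.720, -2.667), k2=(-0.733, -2.677), k3=(-0.733, -2.677), k4=(-0.747, -2.687); state += dt/6·(k1+2k2+2k3+k4)
t=0.010: state=(2.453, -0.747)
t=0.020: state=(2.445, -0.774)
t=0.030: state=(2.437, -0.801)
continuing one RK4 step at a time; state shown every 10 steps (Δt=0.1):
t=0.100: state=(2.374, -0.998)
t=0.200: state=(2.260, -1.301)
t=0.300: state=(2.113, -1.635)
t=0.400: state=(1.932, -1.998)
t=0.500: state=(1.713, -2.385)
t=0.600: state=(1.455, -2.777)
t=0.700: state=(1.158, -3.146)
t=0.800: state=(0.828, -3.450)
t=0.900: state=(0.472, -3.646)
t=1.000: state=(0.103, -3.696)
t=1.100: state=(-0.262, -3.585)
t=1.200: state=(-0.609, -3.325)
t=1.300: state=(-0.923, -2.950)
t=1.400: state=(-1.196, -2.504)
t=1.500: state=(-1.423, -2.026)
t=1.600: state=(-1.601, -1.543)
t=1.700: state=(-1.732, -1.072)
t=1.800: state=(-1.816, -0.617)
t=1.900: state=(-1.856, -0.178)
t=2.000: state=(-1.852, 0.250)
t=2.100: state=(-1.806, 0.672)
t=2.200: state=(-1.718, 1.092)
t=2.300: state=(-1.588, 1.511)
t=2.400: state=(-1.416, 1.920)
t=2.500: state=(-1.204, 2.308)
t=2.600: state=(-0.956, 2.650)
t=2.700: state=(-0.677, 2.918)
t=2.800: state=(-0.376, 3.080)
t=2.830: state=(-0.283, 3.104)

(theta, omega) = (-0.283, 3.104)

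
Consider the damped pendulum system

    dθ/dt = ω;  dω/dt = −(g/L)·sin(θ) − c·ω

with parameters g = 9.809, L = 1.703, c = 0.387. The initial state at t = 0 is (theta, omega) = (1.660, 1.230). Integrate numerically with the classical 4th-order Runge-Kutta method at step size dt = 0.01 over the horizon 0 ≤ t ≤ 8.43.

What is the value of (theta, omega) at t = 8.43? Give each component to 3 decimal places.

t=0.000: state=(1.660, 1.230)
step 1 (dt=0.01): k1=(1.230, -6.213), k2=(1.199, -6.198), k3=(1.199, -6.198), k4=(1.168, -6.182); state += dt/6·(k1+2k2+2k3+k4)
t=0.010: state=(1.672, 1.168)
t=0.020: state=(1.683, 1.106)
t=0.030: state=(1.694, 1.045)
continuing one RK4 step at a time; state shown every 50 steps (Δt=0.5):
t=0.500: state=(1.554, -1.570)
t=1.000: state=(0.240, -3.268)
t=1.500: state=(-1.072, -1.490)
t=2.000: state=(-1.120, 1.219)
t=2.500: state=(-0.081, 2.494)
t=3.000: state=(0.857, 0.907)
t=3.500: state=(0.736, -1.280)
t=4.000: state=(-0.143, -1.815)
t=4.500: state=(-0.708, -0.253)
t=5.000: state=(-0.403, 1.298)
t=5.500: state=(0.295, 1.162)
t=6.000: state=(0.538, -0.251)
t=6.500: state=(0.136, -1.143)
t=7.000: state=(-0.349, -0.583)
t=7.500: state=(-0.352, 0.535)
t=8.000: state=(0.046, 0.855)
t=8.430: state=(0.307, 0.268)

(theta, omega) = (0.307, 0.268)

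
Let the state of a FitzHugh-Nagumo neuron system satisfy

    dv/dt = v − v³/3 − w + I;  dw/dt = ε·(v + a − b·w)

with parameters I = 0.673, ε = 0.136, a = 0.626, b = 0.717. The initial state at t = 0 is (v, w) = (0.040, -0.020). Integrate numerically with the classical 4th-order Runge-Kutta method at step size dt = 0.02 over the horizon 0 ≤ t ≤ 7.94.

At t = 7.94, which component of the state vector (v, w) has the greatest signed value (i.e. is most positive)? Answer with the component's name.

t=0.000: state=(0.040, -0.020)
step 1 (dt=0.02): k1=(0.733, 0.093), k2=(0.739, 0.093), k3=(0.739, 0.093), k4=(0.746, 0.094); state += dt/6·(k1+2k2+2k3+k4)
t=0.020: state=(0.055, -0.018)
t=0.040: state=(0.070, -0.016)
t=0.060: state=(0.085, -0.014)
continuing one RK4 step at a time; state shown every 25 steps (Δt=0.5):
t=0.500: state=(0.494, 0.039)
t=1.000: state=(1.090, 0.131)
t=1.500: state=(1.579, 0.257)
t=2.000: state=(1.779, 0.399)
t=2.500: state=(1.807, 0.541)
t=3.000: state=(1.774, 0.676)
t=3.500: state=(1.723, 0.801)
t=4.000: state=(1.665, 0.917)
t=4.500: state=(1.605, 1.024)
t=5.000: state=(1.542, 1.121)
t=5.500: state=(1.477, 1.209)
t=6.000: state=(1.409, 1.289)
t=6.500: state=(1.337, 1.360)
t=7.000: state=(1.261, 1.423)
t=7.500: state=(1.179, 1.478)
t=7.940: state=(1.099, 1.520)
compare at T: v=1.099, w=1.520

largest component: w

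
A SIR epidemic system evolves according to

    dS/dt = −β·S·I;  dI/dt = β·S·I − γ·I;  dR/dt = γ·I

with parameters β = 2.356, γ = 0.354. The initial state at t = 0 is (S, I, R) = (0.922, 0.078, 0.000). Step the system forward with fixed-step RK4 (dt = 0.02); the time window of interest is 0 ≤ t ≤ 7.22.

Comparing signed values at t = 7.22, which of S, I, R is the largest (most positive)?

largest component: R

t=0.000: state=(0.922, 0.078, 0.000)
step 1 (dt=0.02): k1=(-0.169, 0.142, 0.028), k2=(-0.172, 0.144, 0.028), k3=(-0.172, 0.144, 0.028), k4=(-0.175, 0.146, 0.029); state += dt/6·(k1+2k2+2k3+k4)
t=0.020: state=(0.919, 0.081, 0.001)
t=0.040: state=(0.915, 0.084, 0.001)
t=0.060: state=(0.911, 0.087, 0.002)
continuing one RK4 step at a time; state shown every 25 steps (Δt=0.5):
t=0.500: state=(0.797, 0.181, 0.022)
t=1.000: state=(0.586, 0.346, 0.068)
t=1.500: state=(0.354, 0.502, 0.144)
t=2.000: state=(0.186, 0.573, 0.240)
t=2.500: state=(0.095, 0.563, 0.342)
t=3.000: state=(0.050, 0.512, 0.438)
t=3.500: state=(0.028, 0.449, 0.523)
t=4.000: state=(0.017, 0.386, 0.597)
t=4.500: state=(0.011, 0.329, 0.660)
t=5.000: state=(0.008, 0.279, 0.713)
t=5.500: state=(0.006, 0.235, 0.759)
t=6.000: state=(0.005, 0.198, 0.797)
t=6.500: state=(0.004, 0.167, 0.829)
t=7.000: state=(0.003, 0.140, 0.856)
t=7.220: state=(0.003, 0.130, 0.867)
compare at T: S=0.003, I=0.130, R=0.867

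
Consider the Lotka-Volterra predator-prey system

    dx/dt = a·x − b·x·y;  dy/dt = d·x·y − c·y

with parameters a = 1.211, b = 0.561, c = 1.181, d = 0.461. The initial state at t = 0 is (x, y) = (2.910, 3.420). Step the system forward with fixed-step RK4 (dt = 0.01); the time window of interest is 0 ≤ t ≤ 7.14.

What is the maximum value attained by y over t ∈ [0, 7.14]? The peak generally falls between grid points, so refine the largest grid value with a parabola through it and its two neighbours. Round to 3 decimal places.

t=0.000: state=(2.910, 3.420)
step 1 (dt=0.01): k1=(-2.059, 0.549), k2=(-2.056, 0.533), k3=(-2.056, 0.533), k4=(-2.053, 0.517); state += dt/6·(k1+2k2+2k3+k4)
t=0.010: state=(2.889, 3.425)
t=0.020: state=(2.869, 3.430)
t=0.030: state=(2.849, 3.435)
continuing one RK4 step at a time; state shown every 25 steps (Δt=0.25):
t=0.250: state=(2.426, 3.460)
t=0.500: state=(2.037, 3.327)
t=0.750: state=(1.758, 3.078)
t=1.000: state=(1.578, 2.774)
t=1.250: state=(1.479, 2.461)
t=1.500: state=(1.448, 2.167)
t=1.750: state=(1.473, 1.908)
t=2.000: state=(1.550, 1.690)
t=2.250: state=(1.677, 1.514)
t=2.500: state=(1.854, 1.381)
t=2.750: state=(2.082, 1.289)
t=3.000: state=(2.362, 1.239)
t=3.250: state=(2.689, 1.233)
t=3.500: state=(3.055, 1.277)
t=3.750: state=(3.434, 1.382)
t=4.000: state=(3.785, 1.560)
t=4.250: state=(4.045, 1.826)
t=4.500: state=(4.138, 2.182)
t=4.750: state=(4.006, 2.603)
t=5.000: state=(3.654, 3.018)
t=5.250: state=(3.163, 3.330)
t=5.500: state=(2.653, 3.464)
t=5.750: state=(2.213, 3.410)
t=6.000: state=(1.880, 3.210)
t=6.250: state=(1.654, 2.926)
t=6.500: state=(1.518, 2.613)
t=6.750: state=(1.456, 2.307)
t=7.000: state=(1.454, 2.030)
t=7.140: state=(1.477, 1.891)
largest grid value and its neighbours: y(5.540)=3.46773, y(5.550)=3.46780, y(5.560)=3.46758
parabola through these three points peaks at t≈5.548 with y≈3.46781

max y = 3.468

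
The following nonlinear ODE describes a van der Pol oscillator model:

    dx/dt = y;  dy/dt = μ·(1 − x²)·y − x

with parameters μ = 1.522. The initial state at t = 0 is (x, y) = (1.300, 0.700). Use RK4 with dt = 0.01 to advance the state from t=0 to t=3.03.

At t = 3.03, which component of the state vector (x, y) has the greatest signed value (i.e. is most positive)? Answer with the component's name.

largest component: y

t=0.000: state=(1.300, 0.700)
step 1 (dt=0.01): k1=(0.700, -2.035), k2=(0.690, -2.038), k3=(0.690, -2.037), k4=(0.680, -2.039); state += dt/6·(k1+2k2+2k3+k4)
t=0.010: state=(1.307, 0.680)
t=0.020: state=(1.314, 0.659)
t=0.030: state=(1.320, 0.639)
continuing one RK4 step at a time; state shown every 10 steps (Δt=0.1):
t=0.100: state=(1.360, 0.497)
t=0.200: state=(1.400, 0.304)
t=0.300: state=(1.421, 0.130)
t=0.400: state=(1.427, -0.021)
t=0.500: state=(1.418, -0.149)
t=0.600: state=(1.397, -0.260)
t=0.700: state=(1.366, -0.355)
t=0.800: state=(1.327, -0.440)
t=0.900: state=(1.279, -0.520)
t=1.000: state=(1.223, -0.597)
t=1.100: state=(1.159, -0.676)
t=1.200: state=(1.087, -0.759)
t=1.300: state=(1.007, -0.852)
t=1.400: state=(0.916, -0.959)
t=1.500: state=(0.814, -1.084)
t=1.600: state=(0.699, -1.235)
t=1.700: state=(0.566, -1.419)
t=1.800: state=(0.414, -1.645)
t=1.900: state=(0.236, -1.919)
t=2.000: state=(0.028, -2.242)
t=2.100: state=(-0.214, -2.596)
t=2.200: state=(-0.490, -2.927)
t=2.300: state=(-0.795, -3.131)
t=2.400: state=(-1.108, -3.078)
t=2.500: state=(-1.399, -2.695)
t=2.600: state=(-1.639, -2.065)
t=2.700: state=(-1.810, -1.376)
t=2.800: state=(-1.917, -0.786)
t=2.900: state=(-1.973, -0.355)
t=3.000: state=(-1.993, -0.067)
t=3.030: state=(-1.994, -0.003)
compare at T: x=-1.994, y=-0.003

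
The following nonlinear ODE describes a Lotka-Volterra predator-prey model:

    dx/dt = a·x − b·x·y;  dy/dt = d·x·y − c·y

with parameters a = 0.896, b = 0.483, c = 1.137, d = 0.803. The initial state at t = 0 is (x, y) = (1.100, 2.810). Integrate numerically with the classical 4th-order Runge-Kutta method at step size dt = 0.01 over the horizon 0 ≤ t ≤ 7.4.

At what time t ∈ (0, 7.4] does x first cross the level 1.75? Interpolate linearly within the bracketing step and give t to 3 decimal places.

t=0.000: state=(1.100, 2.810)
step 1 (dt=0.01): k1=(-0.507, -0.713), k2=(-0.504, -0.718), k3=(-0.504, -0.718), k4=(-0.501, -0.722); state += dt/6·(k1+2k2+2k3+k4)
t=0.010: state=(1.095, 2.803)
t=0.020: state=(1.090, 2.796)
t=0.030: state=(1.085, 2.788)
continuing one RK4 step at a time; state shown every 25 steps (Δt=0.25):
t=0.250: state=(0.992, 2.607)
t=0.500: state=(0.918, 2.376)
t=0.750: state=(0.875, 2.139)
t=1.000: state=(0.857, 1.915)
t=1.250: state=(0.862, 1.712)
t=1.500: state=(0.886, 1.535)
t=1.750: state=(0.930, 1.386)
t=2.000: state=(0.991, 1.264)
t=2.250: state=(1.071, 1.170)
t=2.500: state=(1.169, 1.102)
t=2.750: state=(1.283, 1.061)
t=3.000: state=(1.414, 1.046)
t=3.250: state=(1.559, 1.061)
t=3.500: state=(1.711, 1.108)
t=3.560: state=(1.748, 1.125)
next step: t=3.570: state=(1.754, 1.128) — x has crossed 1.75
linear interpolation between t=3.560 (1.74808) and t=3.570 (1.75424) → t≈3.563

t = 3.563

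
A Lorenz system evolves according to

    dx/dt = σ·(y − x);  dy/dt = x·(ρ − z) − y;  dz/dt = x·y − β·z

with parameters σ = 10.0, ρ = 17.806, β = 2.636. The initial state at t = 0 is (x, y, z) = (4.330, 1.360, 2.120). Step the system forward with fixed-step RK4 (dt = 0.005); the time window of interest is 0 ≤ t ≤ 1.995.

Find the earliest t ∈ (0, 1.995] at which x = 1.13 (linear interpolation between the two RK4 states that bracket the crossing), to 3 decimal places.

t = 0.571

t=0.000: state=(4.330, 1.360, 2.120)
step 1 (dt=0.005): k1=(-29.700, 66.560, 0.300), k2=(-27.293, 65.226, 0.906), k3=(-27.387, 65.317, 0.897), k4=(-25.065, 64.067, 1.472); state += dt/6·(k1+2k2+2k3+k4)
t=0.005: state=(4.193, 1.686, 2.124)
t=0.010: state=(4.079, 2.001, 2.135)
t=0.015: state=(3.985, 2.306, 2.150)
continuing one RK4 step at a time; state shown every 20 steps (Δt=0.1):
t=0.100: state=(4.578, 7.085, 3.195)
t=0.200: state=(8.597, 13.811, 8.623)
t=0.300: state=(13.051, 14.954, 21.999)
t=0.400: state=(10.251, 3.734, 27.274)
t=0.500: state=(3.823, -1.281, 21.400)
t=0.570: state=(1.152, -1.501, 17.580)
next step: t=0.575: state=(1.023, -1.492, 17.342) — x has crossed 1.13
linear interpolation between t=0.570 (1.15241) and t=0.575 (1.02322) → t≈0.571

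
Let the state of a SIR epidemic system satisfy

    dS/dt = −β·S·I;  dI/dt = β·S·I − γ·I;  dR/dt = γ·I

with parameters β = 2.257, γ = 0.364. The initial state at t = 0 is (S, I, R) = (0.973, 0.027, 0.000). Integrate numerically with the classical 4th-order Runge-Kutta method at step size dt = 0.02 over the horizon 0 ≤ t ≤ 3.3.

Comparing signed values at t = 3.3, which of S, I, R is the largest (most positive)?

t=0.000: state=(0.973, 0.027, 0.000)
step 1 (dt=0.02): k1=(-0.059, 0.049, 0.010), k2=(-0.060, 0.050, 0.010), k3=(-0.060, 0.050, 0.010), k4=(-0.061, 0.051, 0.010); state += dt/6·(k1+2k2+2k3+k4)
t=0.020: state=(0.972, 0.028, 0.000)
t=0.040: state=(0.971, 0.029, 0.000)
t=0.060: state=(0.969, 0.030, 0.001)
continuing one RK4 step at a time; state shown every 10 steps (Δt=0.2):
t=0.200: state=(0.959, 0.039, 0.002)
t=0.400: state=(0.939, 0.055, 0.006)
t=0.600: state=(0.911, 0.078, 0.011)
t=0.800: state=(0.874, 0.109, 0.017)
t=1.000: state=(0.825, 0.149, 0.027)
t=1.200: state=(0.763, 0.198, 0.039)
t=1.400: state=(0.689, 0.255, 0.056)
t=1.600: state=(0.605, 0.318, 0.077)
t=1.800: state=(0.517, 0.381, 0.102)
t=2.000: state=(0.429, 0.439, 0.132)
t=2.200: state=(0.348, 0.486, 0.166)
t=2.400: state=(0.278, 0.520, 0.202)
t=2.600: state=(0.218, 0.541, 0.241)
t=2.800: state=(0.171, 0.549, 0.281)
t=3.000: state=(0.133, 0.546, 0.321)
t=3.200: state=(0.104, 0.536, 0.360)
t=3.300: state=(0.093, 0.528, 0.379)
compare at T: S=0.093, I=0.528, R=0.379

largest component: I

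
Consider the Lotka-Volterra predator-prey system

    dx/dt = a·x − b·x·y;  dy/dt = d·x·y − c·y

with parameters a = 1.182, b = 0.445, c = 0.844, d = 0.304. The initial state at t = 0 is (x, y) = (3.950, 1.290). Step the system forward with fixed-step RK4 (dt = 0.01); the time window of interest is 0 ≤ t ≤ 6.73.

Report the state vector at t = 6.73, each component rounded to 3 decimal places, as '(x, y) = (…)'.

t=0.000: state=(3.950, 1.290)
step 1 (dt=0.01): k1=(2.401, 0.460), k2=(2.405, 0.466), k3=(2.405, 0.466), k4=(2.408, 0.471); state += dt/6·(k1+2k2+2k3+k4)
t=0.010: state=(3.974, 1.295)
t=0.020: state=(3.998, 1.299)
t=0.030: state=(4.022, 1.304)
continuing one RK4 step at a time; state shown every 25 steps (Δt=0.25):
t=0.250: state=(4.563, 1.443)
t=0.500: state=(5.155, 1.692)
t=0.750: state=(5.628, 2.066)
t=1.000: state=(5.845, 2.593)
t=1.250: state=(5.678, 3.262)
t=1.500: state=(5.097, 3.987)
t=1.750: state=(4.239, 4.609)
t=2.000: state=(3.333, 4.974)
t=2.250: state=(2.560, 5.033)
t=2.500: state=(1.983, 4.838)
t=2.750: state=(1.585, 4.482)
t=3.000: state=(1.325, 4.050)
t=3.250: state=(1.163, 3.603)
t=3.500: state=(1.072, 3.175)
t=3.750: state=(1.035, 2.785)
t=4.000: state=(1.040, 2.439)
t=4.250: state=(1.084, 2.141)
t=4.500: state=(1.165, 1.888)
t=4.750: state=(1.284, 1.677)
t=5.000: state=(1.446, 1.506)
t=5.250: state=(1.656, 1.372)
t=5.500: state=(1.922, 1.272)
t=5.750: state=(2.250, 1.207)
t=6.000: state=(2.650, 1.177)
t=6.250: state=(3.123, 1.186)
t=6.500: state=(3.669, 1.243)
t=6.730: state=(4.219, 1.348)

(x, y) = (4.219, 1.348)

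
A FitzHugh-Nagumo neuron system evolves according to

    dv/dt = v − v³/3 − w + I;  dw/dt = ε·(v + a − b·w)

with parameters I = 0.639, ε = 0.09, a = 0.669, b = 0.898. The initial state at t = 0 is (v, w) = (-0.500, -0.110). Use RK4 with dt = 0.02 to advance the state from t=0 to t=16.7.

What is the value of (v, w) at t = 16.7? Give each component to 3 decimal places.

t=0.000: state=(-0.500, -0.110)
step 1 (dt=0.02): k1=(0.291, 0.024), k2=(0.293, 0.024), k3=(0.293, 0.024), k4=(0.295, 0.025); state += dt/6·(k1+2k2+2k3+k4)
t=0.020: state=(-0.494, -0.110)
t=0.040: state=(-0.488, -0.109)
t=0.060: state=(-0.482, -0.109)
continuing one RK4 step at a time; state shown every 50 steps (Δt=1):
t=1.000: state=(-0.064, -0.070)
t=2.000: state=(0.927, 0.026)
t=3.000: state=(1.793, 0.208)
t=4.000: state=(1.857, 0.410)
t=5.000: state=(1.790, 0.593)
t=6.000: state=(1.712, 0.756)
t=7.000: state=(1.633, 0.900)
t=8.000: state=(1.552, 1.026)
t=9.000: state=(1.470, 1.135)
t=10.000: state=(1.384, 1.228)
t=11.000: state=(1.293, 1.306)
t=12.000: state=(1.194, 1.370)
t=13.000: state=(1.082, 1.420)
t=14.000: state=(0.947, 1.455)
t=15.000: state=(0.766, 1.475)
t=16.000: state=(0.474, 1.473)
t=16.700: state=(0.102, 1.451)

(v, w) = (0.102, 1.451)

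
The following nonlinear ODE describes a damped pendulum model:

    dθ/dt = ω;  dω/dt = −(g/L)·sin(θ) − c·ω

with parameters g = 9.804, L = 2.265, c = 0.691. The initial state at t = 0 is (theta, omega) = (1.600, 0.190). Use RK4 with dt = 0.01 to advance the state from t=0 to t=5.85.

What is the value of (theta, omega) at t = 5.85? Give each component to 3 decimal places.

(theta, omega) = (0.039, 0.403)

t=0.000: state=(1.600, 0.190)
step 1 (dt=0.01): k1=(0.190, -4.458), k2=(0.168, -4.442), k3=(0.168, -4.442), k4=(0.146, -4.427); state += dt/6·(k1+2k2+2k3+k4)
t=0.010: state=(1.602, 0.146)
t=0.020: state=(1.603, 0.101)
t=0.030: state=(1.604, 0.058)
continuing one RK4 step at a time; state shown every 20 steps (Δt=0.2):
t=0.200: state=(1.553, -0.643)
t=0.400: state=(1.350, -1.362)
t=0.600: state=(1.018, -1.933)
t=0.800: state=(0.593, -2.263)
t=1.000: state=(0.135, -2.252)
t=1.200: state=(-0.284, -1.893)
t=1.400: state=(-0.606, -1.292)
t=1.600: state=(-0.795, -0.597)
t=1.800: state=(-0.846, 0.078)
t=2.000: state=(-0.770, 0.657)
t=2.200: state=(-0.593, 1.084)
t=2.400: state=(-0.350, 1.311)
t=2.600: state=(-0.084, 1.313)
t=2.800: state=(0.161, 1.107)
t=3.000: state=(0.349, 0.754)
t=3.200: state=(0.458, 0.333)
t=3.400: state=(0.483, -0.082)
t=3.600: state=(0.430, -0.432)
t=3.800: state=(0.318, -0.673)
t=4.000: state=(0.170, -0.781)
t=4.200: state=(0.014, -0.753)
t=4.400: state=(-0.123, -0.608)
t=4.600: state=(-0.224, -0.386)
t=4.800: state=(-0.276, -0.133)
t=5.000: state=(-0.278, 0.109)
t=5.200: state=(-0.236, 0.302)
t=5.400: state=(-0.162, 0.424)
t=5.600: state=(-0.072, 0.463)
t=5.800: state=(0.018, 0.423)
t=5.850: state=(0.039, 0.403)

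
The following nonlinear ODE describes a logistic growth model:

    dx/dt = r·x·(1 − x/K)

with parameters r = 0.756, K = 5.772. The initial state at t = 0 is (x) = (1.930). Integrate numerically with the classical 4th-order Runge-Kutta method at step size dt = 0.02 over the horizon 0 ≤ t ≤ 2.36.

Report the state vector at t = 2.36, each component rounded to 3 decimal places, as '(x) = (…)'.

t=0.000: state=(1.930)
step 1 (dt=0.02): k1=(0.971), k2=(0.974), k3=(0.974), k4=(0.976); state += dt/6·(k1+2k2+2k3+k4)
t=0.020: state=(1.949)
t=0.040: state=(1.969)
t=0.060: state=(1.989)
continuing one RK4 step at a time; state shown every 5 steps (Δt=0.1):
t=0.100: state=(2.028)
t=0.200: state=(2.129)
t=0.300: state=(2.231)
t=0.400: state=(2.336)
t=0.500: state=(2.442)
t=0.600: state=(2.549)
t=0.700: state=(2.657)
t=0.800: state=(2.765)
t=0.900: state=(2.874)
t=1.000: state=(2.983)
t=1.100: state=(3.092)
t=1.200: state=(3.200)
t=1.300: state=(3.308)
t=1.400: state=(3.414)
t=1.500: state=(3.518)
t=1.600: state=(3.621)
t=1.700: state=(3.722)
t=1.800: state=(3.821)
t=1.900: state=(3.918)
t=2.000: state=(4.011)
t=2.100: state=(4.103)
t=2.200: state=(4.191)
t=2.300: state=(4.276)
t=2.360: state=(4.326)

(x) = (4.326)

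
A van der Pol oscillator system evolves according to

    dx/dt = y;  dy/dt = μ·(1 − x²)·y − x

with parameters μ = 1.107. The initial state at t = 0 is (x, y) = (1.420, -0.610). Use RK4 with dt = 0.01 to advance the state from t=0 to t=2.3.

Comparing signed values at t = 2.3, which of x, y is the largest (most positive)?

largest component: y

t=0.000: state=(1.420, -0.610)
step 1 (dt=0.01): k1=(-0.610, -0.734), k2=(-0.614, -0.732), k3=(-0.614, -0.732), k4=(-0.617, -0.731); state += dt/6·(k1+2k2+2k3+k4)
t=0.010: state=(1.414, -0.617)
t=0.020: state=(1.408, -0.625)
t=0.030: state=(1.401, -0.632)
continuing one RK4 step at a time; state shown every 10 steps (Δt=0.1):
t=0.100: state=(1.355, -0.683)
t=0.200: state=(1.283, -0.756)
t=0.300: state=(1.204, -0.832)
t=0.400: state=(1.117, -0.914)
t=0.500: state=(1.021, -1.006)
t=0.600: state=(0.915, -1.110)
t=0.700: state=(0.798, -1.230)
t=0.800: state=(0.668, -1.370)
t=0.900: state=(0.524, -1.533)
t=1.000: state=(0.361, -1.722)
t=1.100: state=(0.178, -1.936)
t=1.200: state=(-0.027, -2.169)
t=1.300: state=(-0.255, -2.402)
t=1.400: state=(-0.506, -2.599)
t=1.500: state=(-0.772, -2.708)
t=1.600: state=(-1.043, -2.668)
t=1.700: state=(-1.300, -2.444)
t=1.800: state=(-1.526, -2.052)
t=1.900: state=(-1.707, -1.566)
t=2.000: state=(-1.839, -1.075)
t=2.100: state=(-1.924, -0.647)
t=2.200: state=(-1.971, -0.307)
t=2.300: state=(-1.988, -0.052)
compare at T: x=-1.988, y=-0.052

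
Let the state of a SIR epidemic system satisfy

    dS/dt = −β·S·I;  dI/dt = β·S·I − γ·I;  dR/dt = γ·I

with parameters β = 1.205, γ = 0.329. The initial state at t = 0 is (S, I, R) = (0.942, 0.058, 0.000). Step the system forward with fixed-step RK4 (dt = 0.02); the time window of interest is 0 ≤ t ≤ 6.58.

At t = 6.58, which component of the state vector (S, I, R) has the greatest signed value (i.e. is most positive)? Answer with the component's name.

t=0.000: state=(0.942, 0.058, 0.000)
step 1 (dt=0.02): k1=(-0.066, 0.047, 0.019), k2=(-0.066, 0.047, 0.019), k3=(-0.066, 0.047, 0.019), k4=(-0.067, 0.047, 0.019); state += dt/6·(k1+2k2+2k3+k4)
t=0.020: state=(0.941, 0.059, 0.000)
t=0.040: state=(0.939, 0.060, 0.001)
t=0.060: state=(0.938, 0.061, 0.001)
continuing one RK4 step at a time; state shown every 25 steps (Δt=0.5):
t=0.500: state=(0.902, 0.086, 0.012)
t=1.000: state=(0.848, 0.123, 0.029)
t=1.500: state=(0.776, 0.171, 0.053)
t=2.000: state=(0.689, 0.226, 0.085)
t=2.500: state=(0.591, 0.282, 0.127)
t=3.000: state=(0.491, 0.331, 0.178)
t=3.500: state=(0.398, 0.367, 0.235)
t=4.000: state=(0.317, 0.386, 0.297)
t=4.500: state=(0.251, 0.388, 0.361)
t=5.000: state=(0.199, 0.377, 0.424)
t=5.500: state=(0.160, 0.356, 0.485)
t=6.000: state=(0.130, 0.329, 0.541)
t=6.500: state=(0.107, 0.300, 0.593)
t=6.580: state=(0.104, 0.295, 0.601)
compare at T: S=0.104, I=0.295, R=0.601

largest component: R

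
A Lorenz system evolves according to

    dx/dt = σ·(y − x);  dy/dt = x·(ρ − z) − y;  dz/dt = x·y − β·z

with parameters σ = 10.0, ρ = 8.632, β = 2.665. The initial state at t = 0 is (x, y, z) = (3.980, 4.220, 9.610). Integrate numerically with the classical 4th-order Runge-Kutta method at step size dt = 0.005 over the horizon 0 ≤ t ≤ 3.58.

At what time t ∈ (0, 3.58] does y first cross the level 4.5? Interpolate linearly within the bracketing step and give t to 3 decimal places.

t = 0.558

t=0.000: state=(3.980, 4.220, 9.610)
step 1 (dt=0.005): k1=(2.400, -8.112, -8.815), k2=(2.137, -8.010, -8.812), k3=(2.146, -8.010, -8.814), k4=(1.892, -7.907, -8.812); state += dt/6·(k1+2k2+2k3+k4)
t=0.005: state=(3.991, 4.180, 9.566)
t=0.010: state=(3.999, 4.141, 9.522)
t=0.015: state=(4.005, 4.103, 9.478)
continuing one RK4 step at a time; state shown every 40 steps (Δt=0.2):
t=0.200: state=(3.623, 3.408, 7.819)
t=0.400: state=(3.598, 3.788, 6.535)
t=0.555: state=(4.081, 4.486, 6.343)
next step: t=0.560: state=(4.101, 4.510, 6.350) — y has crossed 4.5
linear interpolation between t=0.555 (4.48615) and t=0.560 (4.51041) → t≈0.558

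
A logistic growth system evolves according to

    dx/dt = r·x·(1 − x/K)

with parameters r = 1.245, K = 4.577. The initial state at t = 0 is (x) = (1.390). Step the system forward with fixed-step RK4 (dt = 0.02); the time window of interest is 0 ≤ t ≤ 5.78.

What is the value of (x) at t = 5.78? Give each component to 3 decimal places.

t=0.000: state=(1.390)
step 1 (dt=0.02): k1=(1.205), k2=(1.211), k3=(1.211), k4=(1.217); state += dt/6·(k1+2k2+2k3+k4)
t=0.020: state=(1.414)
t=0.040: state=(1.439)
t=0.060: state=(1.463)
continuing one RK4 step at a time; state shown every 10 steps (Δt=0.2):
t=0.200: state=(1.642)
t=0.400: state=(1.912)
t=0.600: state=(2.194)
t=0.800: state=(2.478)
t=1.000: state=(2.757)
t=1.200: state=(3.022)
t=1.400: state=(3.266)
t=1.600: state=(3.486)
t=1.800: state=(3.680)
t=2.000: state=(3.846)
t=2.200: state=(3.986)
t=2.400: state=(4.103)
t=2.600: state=(4.199)
t=2.800: state=(4.277)
t=3.000: state=(4.339)
t=3.200: state=(4.390)
t=3.400: state=(4.430)
t=3.600: state=(4.461)
t=3.800: state=(4.486)
t=4.000: state=(4.506)
t=4.200: state=(4.521)
t=4.400: state=(4.534)
t=4.600: state=(4.543)
t=4.800: state=(4.551)
t=5.000: state=(4.556)
t=5.200: state=(4.561)
t=5.400: state=(4.564)
t=5.600: state=(4.567)
t=5.780: state=(4.569)

(x) = (4.569)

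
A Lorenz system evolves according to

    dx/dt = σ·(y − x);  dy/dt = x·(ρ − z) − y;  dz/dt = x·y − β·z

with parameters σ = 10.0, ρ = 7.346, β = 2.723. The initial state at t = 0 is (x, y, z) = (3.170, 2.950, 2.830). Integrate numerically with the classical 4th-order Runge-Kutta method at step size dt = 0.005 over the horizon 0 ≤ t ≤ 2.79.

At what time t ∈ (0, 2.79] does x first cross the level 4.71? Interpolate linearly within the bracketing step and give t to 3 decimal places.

t = 0.263

t=0.000: state=(3.170, 2.950, 2.830)
step 1 (dt=0.005): k1=(-2.200, 11.366, 1.645), k2=(-1.861, 11.299, 1.708), k3=(-1.871, 11.303, 1.709), k4=(-1.541, 11.240, 1.773); state += dt/6·(k1+2k2+2k3+k4)
t=0.005: state=(3.161, 3.007, 2.839)
t=0.010: state=(3.155, 3.062, 2.848)
t=0.015: state=(3.151, 3.118, 2.858)
continuing one RK4 step at a time; state shown every 20 steps (Δt=0.1):
t=0.100: state=(3.428, 4.017, 3.154)
t=0.200: state=(4.173, 5.016, 3.920)
t=0.260: state=(4.683, 5.518, 4.627)
next step: t=0.265: state=(4.724, 5.553, 4.694) — x has crossed 4.71
linear interpolation between t=0.260 (4.68261) and t=0.265 (4.72422) → t≈0.263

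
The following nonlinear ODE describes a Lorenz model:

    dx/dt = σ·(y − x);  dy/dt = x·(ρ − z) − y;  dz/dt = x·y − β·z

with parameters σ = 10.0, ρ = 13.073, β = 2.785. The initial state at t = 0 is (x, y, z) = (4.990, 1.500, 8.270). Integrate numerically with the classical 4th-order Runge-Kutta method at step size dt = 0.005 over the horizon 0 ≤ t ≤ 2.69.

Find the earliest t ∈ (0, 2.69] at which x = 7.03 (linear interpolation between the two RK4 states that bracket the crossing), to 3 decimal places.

t = 0.375

t=0.000: state=(4.990, 1.500, 8.270)
step 1 (dt=0.005): k1=(-34.900, 22.467, -15.547), k2=(-33.466, 22.182, -15.294), k3=(-33.509, 22.197, -15.294), k4=(-32.115, 21.920, -15.050); state += dt/6·(k1+2k2+2k3+k4)
t=0.005: state=(4.823, 1.611, 8.194)
t=0.010: state=(4.669, 1.719, 8.119)
t=0.015: state=(4.527, 1.825, 8.048)
continuing one RK4 step at a time; state shown every 20 steps (Δt=0.1):
t=0.100: state=(3.507, 3.400, 7.112)
t=0.200: state=(4.110, 5.268, 6.804)
t=0.300: state=(5.637, 7.450, 7.886)
t=0.370: state=(6.942, 8.767, 9.779)
next step: t=0.375: state=(7.033, 8.835, 9.949) — x has crossed 7.03
linear interpolation between t=0.370 (6.94241) and t=0.375 (7.03309) → t≈0.375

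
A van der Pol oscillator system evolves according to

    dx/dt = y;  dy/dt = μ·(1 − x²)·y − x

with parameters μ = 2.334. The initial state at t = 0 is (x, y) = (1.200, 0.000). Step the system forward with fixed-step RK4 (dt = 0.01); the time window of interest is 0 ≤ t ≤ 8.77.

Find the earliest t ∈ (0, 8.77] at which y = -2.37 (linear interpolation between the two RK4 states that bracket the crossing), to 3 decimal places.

t=0.000: state=(1.200, 0.000)
step 1 (dt=0.01): k1=(0.000, -1.200), k2=(-0.006, -1.194), k3=(-0.006, -1.194), k4=(-0.012, -1.188); state += dt/6·(k1+2k2+2k3+k4)
t=0.010: state=(1.200, -0.012)
t=0.020: state=(1.200, -0.024)
t=0.030: state=(1.199, -0.035)
continuing one RK4 step at a time; state shown every 50 steps (Δt=0.5):
t=0.500: state=(1.071, -0.490)
t=1.000: state=(0.688, -1.134)
t=1.340: state=(0.132, -2.332)
next step: t=1.350: state=(0.108, -2.388) — y has crossed -2.37
linear interpolation between t=1.340 (-2.33227) and t=1.350 (-2.38776) → t≈1.347

t = 1.347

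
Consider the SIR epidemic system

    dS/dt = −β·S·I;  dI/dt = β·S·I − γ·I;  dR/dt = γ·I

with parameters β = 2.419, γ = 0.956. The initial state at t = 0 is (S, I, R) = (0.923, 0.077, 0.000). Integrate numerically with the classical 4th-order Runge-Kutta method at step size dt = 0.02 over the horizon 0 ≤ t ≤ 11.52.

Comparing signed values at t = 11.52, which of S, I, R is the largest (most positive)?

t=0.000: state=(0.923, 0.077, 0.000)
step 1 (dt=0.02): k1=(-0.172, 0.098, 0.074), k2=(-0.174, 0.099, 0.075), k3=(-0.174, 0.099, 0.075), k4=(-0.176, 0.100, 0.076); state += dt/6·(k1+2k2+2k3+k4)
t=0.020: state=(0.920, 0.079, 0.001)
t=0.040: state=(0.916, 0.081, 0.003)
t=0.060: state=(0.912, 0.083, 0.005)
continuing one RK4 step at a time; state shown every 25 steps (Δt=0.5):
t=0.500: state=(0.813, 0.137, 0.050)
t=1.000: state=(0.660, 0.208, 0.133)
t=1.500: state=(0.496, 0.259, 0.246)
t=2.000: state=(0.359, 0.268, 0.373)
t=2.500: state=(0.263, 0.241, 0.496)
t=3.000: state=(0.202, 0.197, 0.601)
t=3.500: state=(0.163, 0.152, 0.684)
t=4.000: state=(0.139, 0.113, 0.747)
t=4.500: state=(0.124, 0.082, 0.794)
t=5.000: state=(0.114, 0.059, 0.827)
t=5.500: state=(0.107, 0.042, 0.851)
t=6.000: state=(0.103, 0.029, 0.868)
t=6.500: state=(0.100, 0.021, 0.880)
t=7.000: state=(0.098, 0.014, 0.888)
t=7.500: state=(0.096, 0.010, 0.894)
t=8.000: state=(0.095, 0.007, 0.898)
t=8.500: state=(0.095, 0.005, 0.901)
t=9.000: state=(0.094, 0.003, 0.903)
t=9.500: state=(0.094, 0.002, 0.904)
t=10.000: state=(0.094, 0.002, 0.905)
t=10.500: state=(0.093, 0.001, 0.906)
t=11.000: state=(0.093, 0.001, 0.906)
t=11.500: state=(0.093, 0.001, 0.906)
t=11.520: state=(0.093, 0.001, 0.906)
compare at T: S=0.093, I=0.001, R=0.906

largest component: R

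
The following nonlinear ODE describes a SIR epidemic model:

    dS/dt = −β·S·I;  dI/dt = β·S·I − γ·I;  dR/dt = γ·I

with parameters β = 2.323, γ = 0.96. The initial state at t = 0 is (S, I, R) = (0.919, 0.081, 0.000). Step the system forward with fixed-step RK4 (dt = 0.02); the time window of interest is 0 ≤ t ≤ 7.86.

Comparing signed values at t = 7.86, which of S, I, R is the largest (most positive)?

t=0.000: state=(0.919, 0.081, 0.000)
step 1 (dt=0.02): k1=(-0.173, 0.095, 0.078), k2=(-0.175, 0.096, 0.079), k3=(-0.175, 0.096, 0.079), k4=(-0.176, 0.097, 0.080); state += dt/6·(k1+2k2+2k3+k4)
t=0.020: state=(0.916, 0.083, 0.002)
t=0.040: state=(0.912, 0.085, 0.003)
t=0.060: state=(0.908, 0.087, 0.005)
continuing one RK4 step at a time; state shown every 25 steps (Δt=0.5):
t=0.500: state=(0.811, 0.137, 0.052)
t=1.000: state=(0.666, 0.201, 0.133)
t=1.500: state=(0.512, 0.246, 0.242)
t=2.000: state=(0.381, 0.255, 0.364)
t=2.500: state=(0.287, 0.232, 0.482)
t=3.000: state=(0.224, 0.192, 0.584)
t=3.500: state=(0.183, 0.151, 0.666)
t=4.000: state=(0.157, 0.113, 0.729)
t=4.500: state=(0.141, 0.083, 0.776)
t=5.000: state=(0.129, 0.060, 0.810)
t=5.500: state=(0.122, 0.043, 0.835)
t=6.000: state=(0.117, 0.031, 0.853)
t=6.500: state=(0.113, 0.022, 0.865)
t=7.000: state=(0.111, 0.015, 0.874)
t=7.500: state=(0.109, 0.011, 0.880)
t=7.860: state=(0.108, 0.008, 0.883)
compare at T: S=0.108, I=0.008, R=0.883

largest component: R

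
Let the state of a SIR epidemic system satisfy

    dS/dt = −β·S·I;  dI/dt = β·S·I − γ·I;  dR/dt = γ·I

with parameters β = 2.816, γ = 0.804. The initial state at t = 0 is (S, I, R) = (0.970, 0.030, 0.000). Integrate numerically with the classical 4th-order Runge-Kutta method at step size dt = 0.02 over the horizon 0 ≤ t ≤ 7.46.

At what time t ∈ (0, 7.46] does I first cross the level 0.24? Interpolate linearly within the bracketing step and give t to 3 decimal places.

t = 1.312

t=0.000: state=(0.970, 0.030, 0.000)
step 1 (dt=0.02): k1=(-0.082, 0.058, 0.024), k2=(-0.083, 0.059, 0.025), k3=(-0.083, 0.059, 0.025), k4=(-0.085, 0.060, 0.025); state += dt/6·(k1+2k2+2k3+k4)
t=0.020: state=(0.968, 0.031, 0.000)
t=0.040: state=(0.967, 0.032, 0.001)
t=0.060: state=(0.965, 0.034, 0.002)
continuing one RK4 step at a time; state shown every 25 steps (Δt=0.5):
t=0.500: state=(0.904, 0.076, 0.020)
t=1.000: state=(0.767, 0.166, 0.067)
t=1.300: state=(0.648, 0.237, 0.115)
next step: t=1.320: state=(0.639, 0.242, 0.119) — I has crossed 0.24
linear interpolation between t=1.300 (0.23704) and t=1.320 (0.24186) → t≈1.312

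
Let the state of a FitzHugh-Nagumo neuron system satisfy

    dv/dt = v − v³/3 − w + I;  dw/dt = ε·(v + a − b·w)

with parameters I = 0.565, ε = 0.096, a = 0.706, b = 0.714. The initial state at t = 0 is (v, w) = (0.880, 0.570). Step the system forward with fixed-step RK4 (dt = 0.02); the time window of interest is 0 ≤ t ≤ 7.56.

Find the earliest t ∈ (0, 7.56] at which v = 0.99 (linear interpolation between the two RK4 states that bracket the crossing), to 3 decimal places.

t=0.000: state=(0.880, 0.570)
step 1 (dt=0.02): k1=(0.648, 0.113), k2=(0.648, 0.114), k3=(0.648, 0.114), k4=(0.648, 0.114); state += dt/6·(k1+2k2+2k3+k4)
t=0.020: state=(0.893, 0.572)
t=0.040: state=(0.906, 0.575)
t=0.060: state=(0.919, 0.577)
t=0.160: state=(0.984, 0.589)
next step: t=0.180: state=(0.996, 0.591) — v has crossed 0.99
linear interpolation between t=0.160 (0.98352) and t=0.180 (0.99635) → t≈0.170

t = 0.170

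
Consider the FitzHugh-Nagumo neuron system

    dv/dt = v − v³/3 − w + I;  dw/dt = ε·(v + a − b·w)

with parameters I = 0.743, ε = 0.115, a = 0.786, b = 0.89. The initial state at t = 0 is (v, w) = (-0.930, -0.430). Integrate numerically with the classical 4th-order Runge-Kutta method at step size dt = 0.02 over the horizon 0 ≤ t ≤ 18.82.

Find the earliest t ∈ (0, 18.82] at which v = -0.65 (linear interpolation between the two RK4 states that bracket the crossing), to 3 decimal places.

t=0.000: state=(-0.930, -0.430)
step 1 (dt=0.02): k1=(0.511, 0.027), k2=(0.512, 0.028), k3=(0.512, 0.028), k4=(0.512, 0.029); state += dt/6·(k1+2k2+2k3+k4)
t=0.020: state=(-0.920, -0.429)
t=0.040: state=(-0.910, -0.429)
t=0.060: state=(-0.899, -0.428)
t=0.500: state=(-0.660, -0.409)
next step: t=0.520: state=(-0.648, -0.408) — v has crossed -0.65
linear interpolation between t=0.500 (-0.66005) and t=0.520 (-0.64823) → t≈0.517

t = 0.517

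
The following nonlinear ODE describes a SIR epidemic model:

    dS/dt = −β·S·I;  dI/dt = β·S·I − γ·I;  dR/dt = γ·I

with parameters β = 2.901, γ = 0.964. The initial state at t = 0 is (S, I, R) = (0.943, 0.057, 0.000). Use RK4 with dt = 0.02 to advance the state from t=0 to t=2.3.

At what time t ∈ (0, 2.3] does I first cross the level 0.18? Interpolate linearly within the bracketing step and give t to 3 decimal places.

t=0.000: state=(0.943, 0.057, 0.000)
step 1 (dt=0.02): k1=(-0.156, 0.101, 0.055), k2=(-0.158, 0.103, 0.056), k3=(-0.158, 0.103, 0.056), k4=(-0.161, 0.104, 0.057); state += dt/6·(k1+2k2+2k3+k4)
t=0.020: state=(0.940, 0.059, 0.001)
t=0.040: state=(0.937, 0.061, 0.002)
t=0.060: state=(0.933, 0.063, 0.003)
continuing one RK4 step at a time; state shown every 5 steps (Δt=0.1):
t=0.100: state=(0.926, 0.068, 0.006)
t=0.200: state=(0.906, 0.080, 0.013)
t=0.300: state=(0.884, 0.095, 0.022)
t=0.400: state=(0.858, 0.111, 0.031)
t=0.500: state=(0.829, 0.128, 0.043)
t=0.600: state=(0.796, 0.148, 0.056)
t=0.700: state=(0.761, 0.168, 0.071)
t=0.740: state=(0.745, 0.176, 0.078)
next step: t=0.760: state=(0.738, 0.181, 0.082) — I has crossed 0.18
linear interpolation between t=0.740 (0.17642) and t=0.760 (0.18066) → t≈0.757

t = 0.757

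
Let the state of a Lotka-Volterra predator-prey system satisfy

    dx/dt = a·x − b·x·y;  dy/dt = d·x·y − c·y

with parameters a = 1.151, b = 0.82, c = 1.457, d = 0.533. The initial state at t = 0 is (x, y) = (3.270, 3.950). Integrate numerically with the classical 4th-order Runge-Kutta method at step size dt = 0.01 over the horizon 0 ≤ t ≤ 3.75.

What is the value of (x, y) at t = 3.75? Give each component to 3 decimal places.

(x, y) = (3.643, 0.305)

t=0.000: state=(3.270, 3.950)
step 1 (dt=0.01): k1=(-6.828, 1.129), k2=(-6.771, 1.059), k3=(-6.771, 1.059), k4=(-6.714, 0.989); state += dt/6·(k1+2k2+2k3+k4)
t=0.010: state=(3.202, 3.961)
t=0.020: state=(3.136, 3.970)
t=0.030: state=(3.070, 3.978)
continuing one RK4 step at a time; state shown every 20 steps (Δt=0.2):
t=0.200: state=(2.145, 3.922)
t=0.400: state=(1.460, 3.540)
t=0.600: state=(1.072, 3.021)
t=0.800: state=(0.859, 2.499)
t=1.000: state=(0.746, 2.033)
t=1.200: state=(0.696, 1.639)
t=1.400: state=(0.688, 1.318)
t=1.600: state=(0.713, 1.061)
t=1.800: state=(0.768, 0.858)
t=2.000: state=(0.851, 0.699)
t=2.200: state=(0.965, 0.575)
t=2.400: state=(1.115, 0.480)
t=2.600: state=(1.305, 0.408)
t=2.800: state=(1.544, 0.354)
t=3.000: state=(1.840, 0.317)
t=3.200: state=(2.204, 0.294)
t=3.400: state=(2.646, 0.284)
t=3.600: state=(3.179, 0.289)
t=3.750: state=(3.643, 0.305)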